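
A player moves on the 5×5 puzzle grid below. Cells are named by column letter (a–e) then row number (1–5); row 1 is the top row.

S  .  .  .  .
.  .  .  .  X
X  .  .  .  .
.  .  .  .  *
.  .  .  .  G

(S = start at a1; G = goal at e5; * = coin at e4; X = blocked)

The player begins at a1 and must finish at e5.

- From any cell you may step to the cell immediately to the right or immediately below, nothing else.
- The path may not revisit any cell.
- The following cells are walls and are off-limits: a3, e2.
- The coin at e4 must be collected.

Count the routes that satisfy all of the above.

25

A right/down-only route from a1 to e5 makes exactly 4 down-moves and 4 right-moves in some order.
With no other constraints that would be C(8,4) = 70 routes.
Split at e4 and multiply the segment counts (each segment already excludes blocked cells): a1→e4: 25; e4→e5: 1; product = 25.
That gives 25 routes.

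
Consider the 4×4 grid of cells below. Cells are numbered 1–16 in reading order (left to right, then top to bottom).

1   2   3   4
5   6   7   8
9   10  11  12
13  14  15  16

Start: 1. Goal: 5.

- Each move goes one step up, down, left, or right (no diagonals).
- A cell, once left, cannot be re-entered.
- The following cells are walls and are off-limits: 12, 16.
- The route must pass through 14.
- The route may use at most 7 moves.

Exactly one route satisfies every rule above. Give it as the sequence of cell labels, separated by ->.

1 -> 2 -> 6 -> 10 -> 14 -> 13 -> 9 -> 5

The budget equals the shortest possible length, so every move has to be on a shortest route through the required cells.
Route from 1: right 1 to 2, down 3 to 14, left 1 to 13, up 2 to 5 — 7 moves in all.
Check: all required cells visited; 7 ≤ 7 moves.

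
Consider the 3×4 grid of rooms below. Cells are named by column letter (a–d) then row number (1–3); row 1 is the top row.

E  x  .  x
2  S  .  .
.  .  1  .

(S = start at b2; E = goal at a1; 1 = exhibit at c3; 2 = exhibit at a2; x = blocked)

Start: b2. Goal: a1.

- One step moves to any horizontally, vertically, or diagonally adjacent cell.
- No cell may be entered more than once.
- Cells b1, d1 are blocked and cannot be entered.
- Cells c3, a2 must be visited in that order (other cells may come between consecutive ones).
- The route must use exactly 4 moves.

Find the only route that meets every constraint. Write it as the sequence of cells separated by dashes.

b2 - c3 - b3 - a2 - a1

The waypoints must appear in the order c3, a2, with no cell reused.
Route from b2: down-right to c3, left to b3, up-left to a2, up to a1 — 4 moves in all.
Check: order respected (1 at step 1, 2 at step 3); 4 moves as required.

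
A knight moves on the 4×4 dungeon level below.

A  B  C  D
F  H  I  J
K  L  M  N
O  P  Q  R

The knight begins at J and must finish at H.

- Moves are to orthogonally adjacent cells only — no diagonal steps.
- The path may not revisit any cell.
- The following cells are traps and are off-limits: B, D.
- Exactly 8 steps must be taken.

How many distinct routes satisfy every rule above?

14

Need simple routes of exactly 8 moves from J to H (Manhattan distance 2, so 3 moves are spent on a detour and 3 undoing it).
Branch systematically from the start, pruning whenever the remaining move budget drops below the Manhattan distance to H or differs from it in parity. Grouping the completions by first move — via N: 9; via I: 5 — and summing: 9 + 5 = 14.
That gives 14 routes.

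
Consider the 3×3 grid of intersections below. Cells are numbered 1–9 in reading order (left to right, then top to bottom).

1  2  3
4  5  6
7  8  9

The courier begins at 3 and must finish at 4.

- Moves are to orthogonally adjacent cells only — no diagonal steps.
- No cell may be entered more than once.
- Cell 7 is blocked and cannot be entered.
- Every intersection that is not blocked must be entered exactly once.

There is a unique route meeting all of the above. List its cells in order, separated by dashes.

Need to visit all 8 open cells exactly once, starting at 3 and ending at 4.
Cell 1 has only two open neighbours (4 and 2), so the path must pass straight through it: one of those is the cell it's entered from and the other is where it exits.
Route from 3: 2× down (reaching 9), left to 8, 2× up (reaching 2), left to 1, down to 4 — 7 moves in all.
Check: all 8 open cells covered.

3 - 6 - 9 - 8 - 5 - 2 - 1 - 4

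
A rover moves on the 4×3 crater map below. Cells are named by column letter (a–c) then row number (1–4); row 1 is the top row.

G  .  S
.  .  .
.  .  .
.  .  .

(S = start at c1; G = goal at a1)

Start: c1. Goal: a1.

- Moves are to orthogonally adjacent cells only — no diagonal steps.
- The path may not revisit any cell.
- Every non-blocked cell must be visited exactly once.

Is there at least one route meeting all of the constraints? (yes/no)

Colour the cells like a checkerboard: each orthogonal step flips colour, so a Hamiltonian route alternates colours. Here there are 6 cells of one colour and 6 of the other, with start on the same colour as the goal — the counts and endpoints can't be arranged into an alternating sequence of length 12, so no Hamiltonian route exists.

no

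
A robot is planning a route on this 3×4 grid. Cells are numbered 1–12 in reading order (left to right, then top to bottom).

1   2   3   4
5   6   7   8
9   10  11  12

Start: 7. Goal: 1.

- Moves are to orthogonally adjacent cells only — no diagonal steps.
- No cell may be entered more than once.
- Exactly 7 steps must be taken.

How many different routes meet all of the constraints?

7

Need simple routes of exactly 7 moves from 7 to 1 (Manhattan distance 3, so 2 moves are spent on a detour and 2 undoing it).
Enumerating: 7 3 2 6 10 9 5 1 | 7 11 10 9 5 6 2 1 | 7 11 12 8 4 3 2 1 | 7 8 4 3 2 6 5 1 | 7 8 12 11 10 6 2 1 | 7 8 12 11 10 6 5 1 | 7 8 12 11 10 9 5 1.
That gives 7 routes.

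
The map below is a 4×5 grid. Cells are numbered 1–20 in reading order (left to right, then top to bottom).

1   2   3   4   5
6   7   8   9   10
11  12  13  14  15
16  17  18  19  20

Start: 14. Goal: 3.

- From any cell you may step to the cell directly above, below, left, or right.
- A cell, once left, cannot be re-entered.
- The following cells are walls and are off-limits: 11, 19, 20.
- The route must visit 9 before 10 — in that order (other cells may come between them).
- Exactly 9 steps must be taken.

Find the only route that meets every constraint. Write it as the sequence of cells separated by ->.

The waypoints must appear in the order 9, 10, with no cell reused.
Route from 14: left 2 to 12, up 1 to 7, right 3 to 10, up 1 to 5, left 2 to 3 — 9 moves in all.
Check: order respected (9 at step 5, 10 at step 6); 9 moves as required.

14 -> 13 -> 12 -> 7 -> 8 -> 9 -> 10 -> 5 -> 4 -> 3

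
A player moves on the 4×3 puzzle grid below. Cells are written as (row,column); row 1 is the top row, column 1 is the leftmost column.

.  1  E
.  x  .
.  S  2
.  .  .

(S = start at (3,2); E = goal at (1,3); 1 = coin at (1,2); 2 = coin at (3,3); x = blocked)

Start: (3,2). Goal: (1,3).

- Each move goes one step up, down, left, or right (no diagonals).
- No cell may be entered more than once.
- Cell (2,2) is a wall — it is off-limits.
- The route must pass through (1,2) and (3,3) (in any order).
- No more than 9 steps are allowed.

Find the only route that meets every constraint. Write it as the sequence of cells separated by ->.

(3,2) -> (3,3) -> (4,3) -> (4,2) -> (4,1) -> (3,1) -> (2,1) -> (1,1) -> (1,2) -> (1,3)

The budget equals the shortest possible length, so every move has to be on a shortest route through the required cells.
Route from (3,2): right 1 to (3,3), down 1 to (4,3), left 2 to (4,1), up 3 to (1,1), right 2 to (1,3) — 9 moves in all.
Check: all required cells visited; 9 ≤ 9 moves.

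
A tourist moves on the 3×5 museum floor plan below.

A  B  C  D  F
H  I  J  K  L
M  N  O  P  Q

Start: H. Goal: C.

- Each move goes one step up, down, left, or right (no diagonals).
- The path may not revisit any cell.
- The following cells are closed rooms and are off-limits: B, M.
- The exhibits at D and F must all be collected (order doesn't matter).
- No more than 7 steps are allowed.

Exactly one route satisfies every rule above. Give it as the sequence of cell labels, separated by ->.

H -> I -> J -> K -> L -> F -> D -> C

The 7-move cap with required stops at D, F leaves no slack for detours.
Route from H: right 4 to L, up 1 to F, left 2 to C — 7 moves in all.
Check: all required cells visited; 7 ≤ 7 moves.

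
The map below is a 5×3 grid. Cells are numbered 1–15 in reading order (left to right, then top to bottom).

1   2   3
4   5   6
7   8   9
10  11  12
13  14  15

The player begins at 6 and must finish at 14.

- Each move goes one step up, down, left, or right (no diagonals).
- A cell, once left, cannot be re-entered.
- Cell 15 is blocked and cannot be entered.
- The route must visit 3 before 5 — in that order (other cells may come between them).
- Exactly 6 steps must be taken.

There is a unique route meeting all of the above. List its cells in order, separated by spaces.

The waypoints must appear in the order 3, 5, with no cell reused.
Route from 6: up 1 to 3, left 1 to 2, down 4 to 14 — 6 moves in all.
Check: order respected (3 at step 1, 5 at step 3); 6 moves as required.

6 3 2 5 8 11 14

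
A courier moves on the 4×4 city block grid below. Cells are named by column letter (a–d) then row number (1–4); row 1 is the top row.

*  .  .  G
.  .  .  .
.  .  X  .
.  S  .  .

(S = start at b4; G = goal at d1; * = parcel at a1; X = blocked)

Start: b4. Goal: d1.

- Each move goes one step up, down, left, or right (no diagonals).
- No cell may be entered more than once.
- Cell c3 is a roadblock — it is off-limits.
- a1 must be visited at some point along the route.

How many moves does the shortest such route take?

7

Any route passes through a1 somewhere between b4 and d1. Summing Manhattan distances along the two legs (b4 → a1 → d1) gives a lower bound of 4 + 3 = 7 moves.
A route of 7 moves achieves this: b4 → b3 → b2 → a2 → a1 → b1 → c1 → d1.
Since 7 matches the lower bound, it is optimal.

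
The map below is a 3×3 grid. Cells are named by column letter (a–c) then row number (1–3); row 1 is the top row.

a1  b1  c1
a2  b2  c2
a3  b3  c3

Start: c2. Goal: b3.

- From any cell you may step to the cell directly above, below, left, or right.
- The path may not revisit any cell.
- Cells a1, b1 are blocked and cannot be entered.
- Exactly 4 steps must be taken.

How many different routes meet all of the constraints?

1

Need simple routes of exactly 4 moves from c2 to b3 (Manhattan distance 2, so 1 moves are spent on a detour and 1 undoing it).
Enumerating: c2 b2 a2 a3 b3.
That gives 1 route.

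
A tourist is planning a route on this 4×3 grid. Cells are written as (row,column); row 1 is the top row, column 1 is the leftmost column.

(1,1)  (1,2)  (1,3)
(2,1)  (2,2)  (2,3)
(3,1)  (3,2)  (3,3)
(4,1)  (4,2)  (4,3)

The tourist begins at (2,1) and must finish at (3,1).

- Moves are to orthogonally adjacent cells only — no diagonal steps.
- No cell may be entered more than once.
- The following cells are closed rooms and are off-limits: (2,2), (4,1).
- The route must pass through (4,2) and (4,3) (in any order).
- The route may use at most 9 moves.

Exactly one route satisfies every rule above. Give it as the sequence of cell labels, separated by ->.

(2,1) -> (1,1) -> (1,2) -> (1,3) -> (2,3) -> (3,3) -> (4,3) -> (4,2) -> (3,2) -> (3,1)

Any route must reach (4,2) and (4,3) and still end at (3,1) within 9 moves, so the order of the required stops is forced.
Route from (2,1): up 1 to (1,1), right 2 to (1,3), down 3 to (4,3), left 1 to (4,2), up 1 to (3,2), left 1 to (3,1) — 9 moves in all.
Check: all required cells visited; 9 ≤ 9 moves.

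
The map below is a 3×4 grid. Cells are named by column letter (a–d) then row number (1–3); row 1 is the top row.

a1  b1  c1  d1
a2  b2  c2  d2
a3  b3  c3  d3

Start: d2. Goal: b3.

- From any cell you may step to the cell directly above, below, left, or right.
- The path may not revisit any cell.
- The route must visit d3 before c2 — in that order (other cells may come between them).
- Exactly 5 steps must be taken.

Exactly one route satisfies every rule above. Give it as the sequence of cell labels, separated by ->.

d2 -> d3 -> c3 -> c2 -> b2 -> b3

The waypoints must appear in the order d3, c2, with no cell reused.
Route from d2: down 1 to d3, left 1 to c3, up 1 to c2, left 1 to b2, down 1 to b3 — 5 moves in all.
Check: order respected (d3 at step 1, c2 at step 3); 5 moves as required.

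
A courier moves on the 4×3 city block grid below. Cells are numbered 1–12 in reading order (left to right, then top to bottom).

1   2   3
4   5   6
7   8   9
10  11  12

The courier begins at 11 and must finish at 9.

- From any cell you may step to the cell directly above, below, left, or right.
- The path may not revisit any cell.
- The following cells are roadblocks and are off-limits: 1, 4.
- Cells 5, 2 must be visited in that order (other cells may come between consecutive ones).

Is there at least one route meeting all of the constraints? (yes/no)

yes

One route that works: 11 → 8 → 5 → 2 → 3 → 6 → 9.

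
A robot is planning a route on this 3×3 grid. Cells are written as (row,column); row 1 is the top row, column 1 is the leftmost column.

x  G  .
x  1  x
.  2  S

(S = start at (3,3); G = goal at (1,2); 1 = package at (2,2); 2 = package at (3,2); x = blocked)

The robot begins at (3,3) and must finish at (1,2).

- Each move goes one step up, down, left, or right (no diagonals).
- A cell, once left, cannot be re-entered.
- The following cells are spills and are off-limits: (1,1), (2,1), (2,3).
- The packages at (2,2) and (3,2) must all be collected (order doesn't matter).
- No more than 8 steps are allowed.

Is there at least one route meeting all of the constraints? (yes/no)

One route that works: (3,3) → (3,2) → (2,2) → (1,2).

yes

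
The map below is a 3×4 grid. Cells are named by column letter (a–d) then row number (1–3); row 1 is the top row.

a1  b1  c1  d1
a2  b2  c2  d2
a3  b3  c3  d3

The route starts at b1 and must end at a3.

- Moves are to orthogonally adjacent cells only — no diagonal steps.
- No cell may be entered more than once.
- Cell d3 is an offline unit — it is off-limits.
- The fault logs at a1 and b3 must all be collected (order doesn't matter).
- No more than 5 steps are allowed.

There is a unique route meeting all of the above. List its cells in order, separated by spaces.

The budget equals the shortest possible length, so every move has to be on a shortest route through the required cells.
Route from b1: left 1 to a1, down 1 to a2, right 1 to b2, down 1 to b3, left 1 to a3 — 5 moves in all.
Check: all required cells visited; 5 ≤ 5 moves.

b1 a1 a2 b2 b3 a3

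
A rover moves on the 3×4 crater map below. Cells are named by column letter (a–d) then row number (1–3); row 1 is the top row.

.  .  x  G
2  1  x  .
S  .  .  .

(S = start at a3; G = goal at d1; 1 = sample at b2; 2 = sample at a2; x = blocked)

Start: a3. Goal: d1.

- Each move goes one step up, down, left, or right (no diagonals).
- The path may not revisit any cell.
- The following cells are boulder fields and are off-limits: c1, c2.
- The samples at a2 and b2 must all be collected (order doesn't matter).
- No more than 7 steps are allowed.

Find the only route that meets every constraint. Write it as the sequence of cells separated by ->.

The budget equals the shortest possible length, so every move has to be on a shortest route through the required cells.
Route from a3: up to a2, right to b2, down to b3, 2× right (reaching d3), 2× up (reaching d1) — 7 moves in all.
Check: all required cells visited; 7 ≤ 7 moves.

a3 -> a2 -> b2 -> b3 -> c3 -> d3 -> d2 -> d1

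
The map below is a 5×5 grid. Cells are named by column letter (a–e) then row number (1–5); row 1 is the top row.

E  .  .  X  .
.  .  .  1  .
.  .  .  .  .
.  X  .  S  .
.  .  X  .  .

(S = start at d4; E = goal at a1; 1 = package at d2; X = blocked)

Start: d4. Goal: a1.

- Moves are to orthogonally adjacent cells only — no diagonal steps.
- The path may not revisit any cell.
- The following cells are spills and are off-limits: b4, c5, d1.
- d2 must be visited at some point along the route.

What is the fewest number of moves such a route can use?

Any route passes through d2 somewhere between d4 and a1. Summing Manhattan distances along the two legs (d4 → d2 → a1) gives a lower bound of 2 + 4 = 6 moves.
A route of 6 moves achieves this: d4 → d3 → d2 → c2 → c1 → b1 → a1.
Since 6 matches the lower bound, it is optimal.

6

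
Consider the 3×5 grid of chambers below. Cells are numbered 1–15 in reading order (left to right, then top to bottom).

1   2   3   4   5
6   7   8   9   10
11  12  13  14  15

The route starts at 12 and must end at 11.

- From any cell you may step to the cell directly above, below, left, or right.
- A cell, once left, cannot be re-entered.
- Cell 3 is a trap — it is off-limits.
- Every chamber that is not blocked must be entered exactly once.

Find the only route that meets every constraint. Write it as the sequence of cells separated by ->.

Need to visit all 14 open cells exactly once, starting at 12 and ending at 11.
Cell 5 has only two open neighbours (10 and 4), so the path must pass straight through it: one of those is the cell it's entered from and the other is where it exits.
Route from 12: right 3 to 15, up 2 to 5, left 1 to 4, down 1 to 9, left 2 to 7, up 1 to 2, left 1 to 1, down 2 to 11 — 13 moves in all.
Check: all 14 open cells covered.

12 -> 13 -> 14 -> 15 -> 10 -> 5 -> 4 -> 9 -> 8 -> 7 -> 2 -> 1 -> 6 -> 11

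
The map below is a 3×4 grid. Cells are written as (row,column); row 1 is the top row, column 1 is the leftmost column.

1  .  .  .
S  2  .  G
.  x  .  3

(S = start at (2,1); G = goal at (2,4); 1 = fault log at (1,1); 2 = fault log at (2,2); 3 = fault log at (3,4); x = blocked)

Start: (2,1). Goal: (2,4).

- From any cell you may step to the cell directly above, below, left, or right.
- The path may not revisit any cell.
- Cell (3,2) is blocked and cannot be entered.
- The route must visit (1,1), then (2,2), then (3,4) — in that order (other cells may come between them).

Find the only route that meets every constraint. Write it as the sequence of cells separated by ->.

(2,1) -> (1,1) -> (1,2) -> (2,2) -> (2,3) -> (3,3) -> (3,4) -> (2,4)

The waypoints must appear in the order (1,1), (2,2), (3,4), with no cell reused.
Route from (2,1): up to (1,1), right to (1,2), down to (2,2), right to (2,3), down to (3,3), right to (3,4), up to (2,4) — 7 moves in all.
Check: order respected (1 at step 1, 2 at step 3, 3 at step 6).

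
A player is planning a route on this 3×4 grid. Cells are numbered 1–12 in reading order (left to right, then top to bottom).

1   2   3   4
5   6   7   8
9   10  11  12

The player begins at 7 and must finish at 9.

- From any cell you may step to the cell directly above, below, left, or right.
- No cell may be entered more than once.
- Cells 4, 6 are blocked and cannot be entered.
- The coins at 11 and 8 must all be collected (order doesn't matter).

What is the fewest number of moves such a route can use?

5

Any route passes through 11 and 8 in some order between 7 and 9. Summing Manhattan distances along each leg and taking the cheapest ordering (7 → 8 → 11 → 9) gives a lower bound of 1 + 2 + 2 = 5 moves.
A route of 5 moves achieves this: 7 → 8 → 12 → 11 → 10 → 9.
Since 5 matches the lower bound, it is optimal.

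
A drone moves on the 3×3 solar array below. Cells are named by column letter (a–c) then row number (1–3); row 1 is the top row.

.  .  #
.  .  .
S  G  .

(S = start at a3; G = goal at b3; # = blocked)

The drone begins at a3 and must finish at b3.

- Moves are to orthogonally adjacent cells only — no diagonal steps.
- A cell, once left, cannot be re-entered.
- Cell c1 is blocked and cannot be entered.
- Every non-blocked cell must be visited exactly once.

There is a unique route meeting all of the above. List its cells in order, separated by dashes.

Need to visit all 8 open cells exactly once, starting at a3 and ending at b3.
Cell c2 has only two open neighbours (c3 and b2), so the path must pass straight through it: one of those is the cell it's entered from and the other is where it exits.
Route from a3: up 2 to a1, right 1 to b1, down 1 to b2, right 1 to c2, down 1 to c3, left 1 to b3 — 7 moves in all.
Check: all 8 open cells covered.

a3 - a2 - a1 - b1 - b2 - c2 - c3 - b3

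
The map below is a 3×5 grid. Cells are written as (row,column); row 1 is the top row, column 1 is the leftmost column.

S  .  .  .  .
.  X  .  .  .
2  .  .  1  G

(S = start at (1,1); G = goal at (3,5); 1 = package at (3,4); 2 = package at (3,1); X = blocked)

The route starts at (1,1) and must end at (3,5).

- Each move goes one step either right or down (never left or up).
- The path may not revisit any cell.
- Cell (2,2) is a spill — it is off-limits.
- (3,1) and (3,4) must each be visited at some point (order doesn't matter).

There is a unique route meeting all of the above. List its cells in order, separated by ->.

(1,1) -> (2,1) -> (3,1) -> (3,2) -> (3,3) -> (3,4) -> (3,5)

Moves only go right or down, so the column and row indices never decrease.
Route from (1,1): 2× down (reaching (3,1)), 4× right (reaching (3,5)) — 6 moves in all.
Check: all required cells visited.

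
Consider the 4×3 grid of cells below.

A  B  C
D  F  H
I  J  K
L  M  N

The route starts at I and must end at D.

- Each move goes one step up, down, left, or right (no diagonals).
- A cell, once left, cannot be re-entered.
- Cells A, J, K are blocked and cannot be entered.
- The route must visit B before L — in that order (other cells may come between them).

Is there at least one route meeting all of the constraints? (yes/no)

Every way from I to B runs through D — but D is where the route must end, so it would be entered once on the way to B and again at the finish.

no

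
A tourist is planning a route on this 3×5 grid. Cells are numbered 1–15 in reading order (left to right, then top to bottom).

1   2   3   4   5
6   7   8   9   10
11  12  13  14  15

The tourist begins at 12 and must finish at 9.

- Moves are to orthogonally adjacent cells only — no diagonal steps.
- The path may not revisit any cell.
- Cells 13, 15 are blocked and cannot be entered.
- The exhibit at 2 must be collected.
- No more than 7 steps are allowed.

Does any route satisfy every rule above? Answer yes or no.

One route that works: 12 → 7 → 2 → 3 → 8 → 9.

yes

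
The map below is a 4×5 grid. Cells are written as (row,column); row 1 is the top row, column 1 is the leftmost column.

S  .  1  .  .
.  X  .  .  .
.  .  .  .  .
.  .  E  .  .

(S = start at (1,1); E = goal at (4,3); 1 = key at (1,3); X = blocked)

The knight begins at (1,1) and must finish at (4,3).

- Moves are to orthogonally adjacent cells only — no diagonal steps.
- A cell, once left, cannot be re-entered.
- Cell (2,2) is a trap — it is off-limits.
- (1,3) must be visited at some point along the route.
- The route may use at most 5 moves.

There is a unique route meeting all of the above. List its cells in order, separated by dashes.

(1,1) - (1,2) - (1,3) - (2,3) - (3,3) - (4,3)

The budget equals the shortest possible length, so every move has to be on a shortest route through the required cells.
Route from (1,1): 2× right (reaching (1,3)), 3× down (reaching (4,3)) — 5 moves in all.
Check: all required cells visited; 5 ≤ 5 moves.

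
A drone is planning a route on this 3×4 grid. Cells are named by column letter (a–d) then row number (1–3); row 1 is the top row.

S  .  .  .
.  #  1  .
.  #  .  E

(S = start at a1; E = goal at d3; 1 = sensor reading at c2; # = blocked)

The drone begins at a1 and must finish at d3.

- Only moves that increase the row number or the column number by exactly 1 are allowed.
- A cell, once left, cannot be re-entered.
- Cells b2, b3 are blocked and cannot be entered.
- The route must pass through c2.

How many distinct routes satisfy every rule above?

2

A right/down-only route from a1 to d3 makes exactly 2 down-moves and 3 right-moves in some order.
With no other constraints that would be C(5,2) = 10 routes.
Split at c2 and multiply the segment counts (each segment already excludes blocked cells): a1→c2: 1; c2→d3: 2; product = 2.
That gives 2 routes.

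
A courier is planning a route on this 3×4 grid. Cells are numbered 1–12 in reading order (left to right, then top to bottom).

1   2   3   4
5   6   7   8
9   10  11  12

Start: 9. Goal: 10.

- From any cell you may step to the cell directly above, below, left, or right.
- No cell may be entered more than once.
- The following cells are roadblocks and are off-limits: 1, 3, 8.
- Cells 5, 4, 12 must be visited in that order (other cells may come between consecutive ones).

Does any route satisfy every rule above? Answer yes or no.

The blocked cells wall 4 off from 9 completely — no sequence of moves reaches it at all, so no route can satisfy the rules.

no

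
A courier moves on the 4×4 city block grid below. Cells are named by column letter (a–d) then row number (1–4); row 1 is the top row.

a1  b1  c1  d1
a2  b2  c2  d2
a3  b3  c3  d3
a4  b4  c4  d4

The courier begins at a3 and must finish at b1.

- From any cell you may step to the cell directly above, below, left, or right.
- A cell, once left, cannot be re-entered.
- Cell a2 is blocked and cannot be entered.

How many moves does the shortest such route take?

The Manhattan distance from a3 to b1 is |3−1| + |1−2| = 3, so at least 3 moves are needed.
A route of 3 moves achieves this: a3 → b3 → b2 → b1.
Since 3 matches the lower bound, it is optimal.

3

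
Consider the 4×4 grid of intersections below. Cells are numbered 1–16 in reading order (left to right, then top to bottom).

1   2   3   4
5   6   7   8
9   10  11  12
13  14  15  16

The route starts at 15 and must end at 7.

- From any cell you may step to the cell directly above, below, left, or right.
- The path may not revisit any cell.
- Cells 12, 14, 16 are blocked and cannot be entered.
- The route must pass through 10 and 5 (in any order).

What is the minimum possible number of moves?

Any route passes through 10 and 5 in some order between 15 and 7. Summing Manhattan distances along each leg and taking the cheapest ordering (15 → 10 → 5 → 7) gives a lower bound of 2 + 2 + 2 = 6 moves.
A route of 6 moves achieves this: 15 → 11 → 10 → 9 → 5 → 6 → 7.
Since 6 matches the lower bound, it is optimal.

6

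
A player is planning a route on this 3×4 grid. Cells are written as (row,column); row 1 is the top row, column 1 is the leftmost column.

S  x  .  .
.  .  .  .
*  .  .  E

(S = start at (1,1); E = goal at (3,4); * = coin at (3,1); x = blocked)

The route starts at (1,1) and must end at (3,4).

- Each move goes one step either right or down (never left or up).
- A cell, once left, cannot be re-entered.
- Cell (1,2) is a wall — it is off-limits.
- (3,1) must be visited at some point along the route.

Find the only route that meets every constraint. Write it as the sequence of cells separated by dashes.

Moves only go right or down, so the column and row indices never decrease.
Route from (1,1): down 2 to (3,1), right 3 to (3,4) — 5 moves in all.
Check: all required cells visited.

(1,1) - (2,1) - (3,1) - (3,2) - (3,3) - (3,4)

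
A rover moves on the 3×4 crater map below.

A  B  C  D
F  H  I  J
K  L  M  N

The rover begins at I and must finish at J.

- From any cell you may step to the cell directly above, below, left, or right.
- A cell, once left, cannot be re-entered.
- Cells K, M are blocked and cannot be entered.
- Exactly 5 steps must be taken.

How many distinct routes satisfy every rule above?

1

Need simple routes of exactly 5 moves from I to J (Manhattan distance 1, so 2 moves are spent on a detour and 2 undoing it).
Enumerating: I H B C D J.
That gives 1 route.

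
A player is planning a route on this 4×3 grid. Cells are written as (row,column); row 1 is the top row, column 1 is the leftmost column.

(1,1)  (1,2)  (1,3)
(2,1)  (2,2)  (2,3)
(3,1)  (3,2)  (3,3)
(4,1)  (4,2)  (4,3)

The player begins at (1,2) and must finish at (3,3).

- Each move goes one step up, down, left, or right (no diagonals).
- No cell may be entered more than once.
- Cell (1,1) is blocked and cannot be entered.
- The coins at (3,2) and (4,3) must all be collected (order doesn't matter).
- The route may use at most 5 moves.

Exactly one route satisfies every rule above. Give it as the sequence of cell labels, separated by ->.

The budget equals the shortest possible length, so every move has to be on a shortest route through the required cells.
Route from (1,2): 3× down (reaching (4,2)), right to (4,3), up to (3,3) — 5 moves in all.
Check: all required cells visited; 5 ≤ 5 moves.

(1,2) -> (2,2) -> (3,2) -> (4,2) -> (4,3) -> (3,3)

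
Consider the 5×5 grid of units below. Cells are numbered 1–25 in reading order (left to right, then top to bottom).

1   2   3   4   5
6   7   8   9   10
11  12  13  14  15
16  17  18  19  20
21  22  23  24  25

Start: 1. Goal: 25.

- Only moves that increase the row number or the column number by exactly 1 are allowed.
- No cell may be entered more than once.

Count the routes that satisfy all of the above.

70

A right/down-only route from 1 to 25 makes exactly 4 down-moves and 4 right-moves in some order.
With no other constraints that would be C(8,4) = 70 routes.
That gives 70 routes.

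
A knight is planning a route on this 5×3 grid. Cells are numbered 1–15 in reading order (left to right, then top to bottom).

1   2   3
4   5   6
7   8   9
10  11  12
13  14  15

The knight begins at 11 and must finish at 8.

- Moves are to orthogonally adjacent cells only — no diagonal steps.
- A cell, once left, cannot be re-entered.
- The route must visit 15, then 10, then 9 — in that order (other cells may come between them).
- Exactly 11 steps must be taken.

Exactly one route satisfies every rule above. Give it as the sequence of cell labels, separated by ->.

The waypoints must appear in the order 15, 10, 9, with no cell reused.
Route from 11: right 1 to 12, down 1 to 15, left 2 to 13, up 3 to 4, right 2 to 6, down 1 to 9, left 1 to 8 — 11 moves in all.
Check: order respected (15 at step 2, 10 at step 5, 9 at step 10); 11 moves as required.

11 -> 12 -> 15 -> 14 -> 13 -> 10 -> 7 -> 4 -> 5 -> 6 -> 9 -> 8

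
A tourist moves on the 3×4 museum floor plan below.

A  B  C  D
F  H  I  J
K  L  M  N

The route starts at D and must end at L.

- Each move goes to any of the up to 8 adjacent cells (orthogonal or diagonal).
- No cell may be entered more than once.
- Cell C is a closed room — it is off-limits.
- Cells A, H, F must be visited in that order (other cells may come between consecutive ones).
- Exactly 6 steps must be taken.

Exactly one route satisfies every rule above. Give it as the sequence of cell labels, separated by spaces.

D I B A H F L

The waypoints must appear in the order A, H, F, with no cell reused.
Route from D: down-left 1 to I, up-left 1 to B, left 1 to A, down-right 1 to H, left 1 to F, down-right 1 to L — 6 moves in all.
Check: order respected (A at step 3, H at step 4, F at step 5); 6 moves as required.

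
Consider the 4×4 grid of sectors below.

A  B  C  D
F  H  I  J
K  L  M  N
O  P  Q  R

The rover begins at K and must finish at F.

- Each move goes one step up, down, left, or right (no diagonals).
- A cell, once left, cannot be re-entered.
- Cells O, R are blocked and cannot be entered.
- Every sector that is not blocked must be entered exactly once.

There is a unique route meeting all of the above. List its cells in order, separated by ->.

Need to visit all 14 open cells exactly once, starting at K and ending at F.
Cell A has only two open neighbours (F and B), so the path must pass straight through it: one of those is the cell it's entered from and the other is where it exits.
Route from K: right 1 to L, down 1 to P, right 1 to Q, up 1 to M, right 1 to N, up 2 to D, left 1 to C, down 1 to I, left 1 to H, up 1 to B, left 1 to A, down 1 to F — 13 moves in all.
Check: all 14 open cells covered.

K -> L -> P -> Q -> M -> N -> J -> D -> C -> I -> H -> B -> A -> F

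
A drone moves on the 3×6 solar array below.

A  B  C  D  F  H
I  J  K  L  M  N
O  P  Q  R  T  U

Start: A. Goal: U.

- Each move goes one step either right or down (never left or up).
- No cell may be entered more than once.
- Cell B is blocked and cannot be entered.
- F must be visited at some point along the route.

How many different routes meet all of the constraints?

0

A right/down-only route from A to U makes exactly 2 down-moves and 5 right-moves in some order.
With no other constraints that would be C(7,2) = 21 routes.
Split at F and multiply the segment counts (each segment already excludes blocked cells): A→F: 0; F→U: 3; product = 0.
No route satisfies every constraint, so the count is 0.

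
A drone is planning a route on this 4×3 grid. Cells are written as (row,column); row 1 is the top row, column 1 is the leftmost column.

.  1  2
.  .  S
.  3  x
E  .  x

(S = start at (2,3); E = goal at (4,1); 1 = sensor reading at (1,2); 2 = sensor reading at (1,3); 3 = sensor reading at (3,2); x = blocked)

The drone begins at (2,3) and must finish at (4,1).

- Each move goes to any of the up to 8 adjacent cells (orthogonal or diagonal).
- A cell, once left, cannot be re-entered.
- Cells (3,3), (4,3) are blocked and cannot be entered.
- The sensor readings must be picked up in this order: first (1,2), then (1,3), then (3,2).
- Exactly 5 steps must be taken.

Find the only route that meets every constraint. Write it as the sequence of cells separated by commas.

The waypoints must appear in the order (1,2), (1,3), (3,2), with no cell reused.
Route from (2,3): up-left 1 to (1,2), right 1 to (1,3), down-left 1 to (2,2), down 1 to (3,2), down-left 1 to (4,1) — 5 moves in all.
Check: order respected (1 at step 1, 2 at step 2, 3 at step 4); 5 moves as required.

(2,3), (1,2), (1,3), (2,2), (3,2), (4,1)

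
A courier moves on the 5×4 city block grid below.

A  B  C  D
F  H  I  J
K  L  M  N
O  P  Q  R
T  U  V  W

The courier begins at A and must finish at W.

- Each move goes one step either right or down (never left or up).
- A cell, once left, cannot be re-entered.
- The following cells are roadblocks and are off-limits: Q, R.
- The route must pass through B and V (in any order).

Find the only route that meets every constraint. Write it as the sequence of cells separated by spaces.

Moves only go right or down, so the column and row indices never decrease.
Route from A: right to B, 4× down (reaching U), 2× right (reaching W) — 7 moves in all.
Check: all required cells visited.

A B H L P U V W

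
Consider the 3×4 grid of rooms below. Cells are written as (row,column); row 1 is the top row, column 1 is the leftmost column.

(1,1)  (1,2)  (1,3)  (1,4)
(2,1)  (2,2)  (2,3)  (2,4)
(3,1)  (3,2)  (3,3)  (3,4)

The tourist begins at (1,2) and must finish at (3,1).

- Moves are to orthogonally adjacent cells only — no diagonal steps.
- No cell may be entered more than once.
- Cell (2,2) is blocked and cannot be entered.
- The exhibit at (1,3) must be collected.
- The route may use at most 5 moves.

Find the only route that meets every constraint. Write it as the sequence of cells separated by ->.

(1,2) -> (1,3) -> (2,3) -> (3,3) -> (3,2) -> (3,1)

Any route must reach (1,3) and still end at (3,1) within 5 moves, so the order of the required stops is forced.
Route from (1,2): right 1 to (1,3), down 2 to (3,3), left 2 to (3,1) — 5 moves in all.
Check: all required cells visited; 5 ≤ 5 moves.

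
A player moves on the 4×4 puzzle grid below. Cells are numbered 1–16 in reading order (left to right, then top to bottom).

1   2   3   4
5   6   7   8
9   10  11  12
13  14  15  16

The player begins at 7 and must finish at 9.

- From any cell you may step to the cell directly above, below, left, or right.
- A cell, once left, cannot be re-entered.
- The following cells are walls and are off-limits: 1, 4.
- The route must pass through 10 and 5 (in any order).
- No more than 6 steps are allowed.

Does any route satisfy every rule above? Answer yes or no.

yes

One route that works: 7 → 11 → 10 → 6 → 5 → 9.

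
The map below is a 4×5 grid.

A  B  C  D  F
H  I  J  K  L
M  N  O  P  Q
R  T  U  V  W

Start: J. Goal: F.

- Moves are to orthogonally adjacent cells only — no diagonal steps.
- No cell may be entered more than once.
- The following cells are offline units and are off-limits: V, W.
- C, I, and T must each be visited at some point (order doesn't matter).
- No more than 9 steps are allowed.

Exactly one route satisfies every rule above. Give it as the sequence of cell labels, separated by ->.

The 9-move cap with required stops at C, I, T leaves no slack for detours.
Route from J: down 2 to U, left 1 to T, up 3 to B, right 3 to F — 9 moves in all.
Check: all required cells visited; 9 ≤ 9 moves.

J -> O -> U -> T -> N -> I -> B -> C -> D -> F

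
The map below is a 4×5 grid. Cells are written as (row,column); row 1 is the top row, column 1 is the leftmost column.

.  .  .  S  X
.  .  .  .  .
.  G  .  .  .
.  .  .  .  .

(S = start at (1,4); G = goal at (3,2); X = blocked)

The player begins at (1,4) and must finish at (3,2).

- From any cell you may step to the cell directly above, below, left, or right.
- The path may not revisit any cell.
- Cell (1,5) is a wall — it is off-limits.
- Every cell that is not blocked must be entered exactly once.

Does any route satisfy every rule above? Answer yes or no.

One route that works: (1,4) → (2,4) → (2,5) → (3,5) → (4,5) → (4,4) → (3,4) → (3,3) → (4,3) → (4,2) → (4,1) → (3,1) → (2,1) → (1,1) → (1,2) → (1,3) → (2,3) → (2,2) → (3,2).

yes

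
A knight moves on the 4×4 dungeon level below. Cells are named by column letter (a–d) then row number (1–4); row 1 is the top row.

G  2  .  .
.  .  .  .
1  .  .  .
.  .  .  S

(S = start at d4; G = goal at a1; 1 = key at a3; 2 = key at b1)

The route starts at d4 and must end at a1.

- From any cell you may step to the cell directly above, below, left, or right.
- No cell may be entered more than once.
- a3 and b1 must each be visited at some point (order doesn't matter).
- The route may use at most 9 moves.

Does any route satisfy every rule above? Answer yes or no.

yes

One route that works: d4 → d3 → c3 → b3 → a3 → a2 → b2 → b1 → a1.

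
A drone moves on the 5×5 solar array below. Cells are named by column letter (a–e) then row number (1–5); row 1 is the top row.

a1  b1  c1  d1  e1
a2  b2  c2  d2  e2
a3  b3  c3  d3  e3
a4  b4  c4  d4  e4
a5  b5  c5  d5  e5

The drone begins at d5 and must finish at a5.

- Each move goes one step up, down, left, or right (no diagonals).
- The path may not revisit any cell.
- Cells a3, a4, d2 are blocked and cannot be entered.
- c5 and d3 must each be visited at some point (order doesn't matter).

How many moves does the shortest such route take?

7

Any route passes through c5 and d3 in some order between d5 and a5. Summing Manhattan distances along each leg and taking the cheapest ordering (d5 → d3 → c5 → a5) gives a lower bound of 2 + 3 + 2 = 7 moves.
A route of 7 moves achieves this: d5 → d4 → d3 → c3 → c4 → c5 → b5 → a5.
Since 7 matches the lower bound, it is optimal.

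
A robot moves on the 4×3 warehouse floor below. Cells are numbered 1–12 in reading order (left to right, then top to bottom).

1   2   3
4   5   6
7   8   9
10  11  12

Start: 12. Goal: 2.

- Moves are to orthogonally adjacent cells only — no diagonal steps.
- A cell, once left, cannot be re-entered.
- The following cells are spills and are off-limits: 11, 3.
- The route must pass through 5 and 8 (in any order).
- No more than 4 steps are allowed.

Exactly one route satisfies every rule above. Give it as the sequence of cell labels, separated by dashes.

12 - 9 - 8 - 5 - 2

The 4-move cap with required stops at 5, 8 leaves no slack for detours.
Route from 12: up to 9, left to 8, 2× up (reaching 2) — 4 moves in all.
Check: all required cells visited; 4 ≤ 4 moves.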